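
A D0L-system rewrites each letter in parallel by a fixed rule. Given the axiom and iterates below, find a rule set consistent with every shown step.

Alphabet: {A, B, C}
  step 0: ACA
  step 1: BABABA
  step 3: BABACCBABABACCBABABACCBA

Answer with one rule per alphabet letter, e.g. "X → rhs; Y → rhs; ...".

A->BA, B->CC, C->BA

  step 0 ⇒ step 1: ACA ⇒ BA·BA·BA
    A ↦ BA
    C ↦ BA
    B ↦ CC  (constrained at step 1)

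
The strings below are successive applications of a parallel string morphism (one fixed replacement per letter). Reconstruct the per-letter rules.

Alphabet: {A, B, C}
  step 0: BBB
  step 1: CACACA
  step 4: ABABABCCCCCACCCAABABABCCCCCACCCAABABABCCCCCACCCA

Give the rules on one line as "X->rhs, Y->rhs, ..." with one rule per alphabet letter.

  step 0 ⇒ step 1: BBB ⇒ CA·CA·CA
    B ↦ CA
    A ↦ CC  (constrained at step 1)
    C ↦ AB  (constrained at step 1)

A->CC, B->CA, C->AB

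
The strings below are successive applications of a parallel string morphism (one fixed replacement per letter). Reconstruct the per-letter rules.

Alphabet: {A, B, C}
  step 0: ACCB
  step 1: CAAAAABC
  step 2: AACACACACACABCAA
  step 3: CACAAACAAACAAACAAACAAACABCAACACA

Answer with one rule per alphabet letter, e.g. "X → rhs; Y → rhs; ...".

  step 2 ⇒ step 3: AACACACACACABCAA ⇒ CA·CA·AA·CA·AA·CA·AA·CA·AA·CA·AA·CA·BC·AA·CA·CA
    A ↦ CA
    B ↦ BC
    C ↦ AA

A->CA, B->BC, C->AA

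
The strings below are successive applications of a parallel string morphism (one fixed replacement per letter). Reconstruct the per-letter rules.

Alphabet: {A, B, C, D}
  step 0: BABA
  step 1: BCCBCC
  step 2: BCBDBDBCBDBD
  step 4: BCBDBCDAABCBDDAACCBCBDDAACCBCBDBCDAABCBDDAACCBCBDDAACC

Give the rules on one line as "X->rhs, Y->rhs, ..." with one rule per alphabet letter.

  step 1 ⇒ step 2: BCCBCC ⇒ BC·BD·BD·BC·BD·BD
    B ↦ BC
    C ↦ BD
  step 0 ⇒ step 1: BABA ⇒ BC·C·BC·C
    A ↦ C
    D ↦ DAA  (constrained at step 2)

A->C, B->BC, C->BD, D->DAA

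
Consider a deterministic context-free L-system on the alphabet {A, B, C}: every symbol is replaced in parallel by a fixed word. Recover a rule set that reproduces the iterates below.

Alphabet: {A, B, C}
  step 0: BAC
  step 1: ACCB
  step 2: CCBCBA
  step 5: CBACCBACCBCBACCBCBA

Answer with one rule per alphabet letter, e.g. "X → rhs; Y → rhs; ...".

A->C, B->A, C->CB

  step 1 ⇒ step 2: ACCB ⇒ C·CB·CB·A
    A ↦ C
    B ↦ A
    C ↦ CB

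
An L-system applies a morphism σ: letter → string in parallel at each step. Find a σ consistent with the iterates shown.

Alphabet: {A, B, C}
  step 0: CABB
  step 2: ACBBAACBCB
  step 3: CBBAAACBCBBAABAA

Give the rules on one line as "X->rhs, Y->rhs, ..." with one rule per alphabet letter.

  step 2 ⇒ step 3: ACBBAACBCB ⇒ CB·BA·A·A·CB·CB·BA·A·BA·A
    A ↦ CB
    B ↦ A
    C ↦ BA

A->CB, B->A, C->BA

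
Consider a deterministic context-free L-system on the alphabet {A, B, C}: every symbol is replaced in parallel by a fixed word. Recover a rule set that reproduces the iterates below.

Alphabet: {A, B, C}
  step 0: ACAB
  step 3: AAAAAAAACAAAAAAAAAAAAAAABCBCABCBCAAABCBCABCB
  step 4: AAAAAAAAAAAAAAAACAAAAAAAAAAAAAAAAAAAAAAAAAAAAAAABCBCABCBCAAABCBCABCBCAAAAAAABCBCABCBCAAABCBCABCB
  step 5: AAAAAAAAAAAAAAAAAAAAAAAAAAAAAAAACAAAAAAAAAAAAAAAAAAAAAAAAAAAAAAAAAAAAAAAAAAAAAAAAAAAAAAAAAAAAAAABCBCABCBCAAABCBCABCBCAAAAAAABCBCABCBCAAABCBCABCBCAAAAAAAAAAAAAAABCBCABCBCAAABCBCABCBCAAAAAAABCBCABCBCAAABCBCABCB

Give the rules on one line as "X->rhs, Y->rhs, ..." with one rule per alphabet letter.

  step 4 ⇒ step 5: AAAAAAAAAAAAAAAACAAAAAAAAAAAAAAAAAAAAAAAAAAAAAAABCBCABCBCAAABCBCABCBCAAAAAAABCBCABCBCAAABCBCABCB ⇒ AA·AA·AA·AA·AA·AA·AA·AA·AA·AA·AA·AA·AA·AA·AA·AA·CA·AA·AA·AA·AA·AA·AA·AA·AA·AA·AA·AA·AA·AA·AA·AA·AA·AA·AA·AA·AA·AA·AA·AA·AA·AA·AA·AA·AA·AA·AA·AA·BCB·CA·BCB·CA·AA·BCB·CA·BCB·CA·AA·AA·AA·BCB·CA·BCB·CA·AA·BCB·CA·BCB·CA·AA·AA·AA·AA·AA·AA·AA·BCB·CA·BCB·CA·AA·BCB·CA·BCB·CA·AA·AA·AA·BCB·CA·BCB·CA·AA·BCB·CA·BCB
    A ↦ AA
    B ↦ BCB
    C ↦ CA

A->AA, B->BCB, C->CA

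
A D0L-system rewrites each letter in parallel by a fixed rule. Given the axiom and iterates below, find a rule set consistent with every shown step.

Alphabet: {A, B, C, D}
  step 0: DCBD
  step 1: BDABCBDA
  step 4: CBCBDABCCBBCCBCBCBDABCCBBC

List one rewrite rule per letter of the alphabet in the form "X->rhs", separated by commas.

A->BC, B->C, C->B, D->BDA

  step 0 ⇒ step 1: DCBD ⇒ BDA·B·C·BDA
    B ↦ C
    C ↦ B
    D ↦ BDA
    A ↦ BC  (constrained at step 1)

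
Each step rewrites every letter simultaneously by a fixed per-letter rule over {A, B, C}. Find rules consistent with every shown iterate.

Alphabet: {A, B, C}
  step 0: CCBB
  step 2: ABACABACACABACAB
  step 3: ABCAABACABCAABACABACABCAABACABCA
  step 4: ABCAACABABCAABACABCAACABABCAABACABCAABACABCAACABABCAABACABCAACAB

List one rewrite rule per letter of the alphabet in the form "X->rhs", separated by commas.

  step 3 ⇒ step 4: ABCAABACABCAABACABACABCAABACABCA ⇒ AB·CA·AC·AB·AB·CA·AB·AC·AB·CA·AC·AB·AB·CA·AB·AC·AB·CA·AB·AC·AB·CA·AC·AB·AB·CA·AB·AC·AB·CA·AC·AB
    A ↦ AB
    B ↦ CA
    C ↦ AC

A->AB, B->CA, C->AC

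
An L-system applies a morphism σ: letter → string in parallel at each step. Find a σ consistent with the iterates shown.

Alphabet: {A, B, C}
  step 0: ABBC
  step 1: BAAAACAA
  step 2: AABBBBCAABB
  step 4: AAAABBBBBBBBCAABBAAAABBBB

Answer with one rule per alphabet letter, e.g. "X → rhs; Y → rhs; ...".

A->B, B->AA, C->CAA

  step 1 ⇒ step 2: BAAAACAA ⇒ AA·B·B·B·B·CAA·B·B
    A ↦ B
    B ↦ AA
    C ↦ CAA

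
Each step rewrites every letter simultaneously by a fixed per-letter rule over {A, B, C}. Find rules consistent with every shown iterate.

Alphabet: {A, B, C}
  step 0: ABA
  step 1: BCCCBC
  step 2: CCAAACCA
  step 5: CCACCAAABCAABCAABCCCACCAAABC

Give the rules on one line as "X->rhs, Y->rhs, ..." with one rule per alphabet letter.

A->BC, B->CC, C->A

  step 1 ⇒ step 2: BCCCBC ⇒ CC·A·A·A·CC·A
    B ↦ CC
    C ↦ A
  step 0 ⇒ step 1: ABA ⇒ BC·CC·BC
    A ↦ BC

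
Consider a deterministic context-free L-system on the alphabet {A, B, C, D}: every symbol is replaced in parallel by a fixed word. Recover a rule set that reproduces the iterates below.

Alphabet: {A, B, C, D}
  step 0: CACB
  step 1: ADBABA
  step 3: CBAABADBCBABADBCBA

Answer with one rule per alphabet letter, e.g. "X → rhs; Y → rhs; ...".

  step 0 ⇒ step 1: CACB ⇒ A·DB·A·BA
    A ↦ DB
    B ↦ BA
    C ↦ A
    D ↦ C  (constrained at step 1)

A->DB, B->BA, C->A, D->C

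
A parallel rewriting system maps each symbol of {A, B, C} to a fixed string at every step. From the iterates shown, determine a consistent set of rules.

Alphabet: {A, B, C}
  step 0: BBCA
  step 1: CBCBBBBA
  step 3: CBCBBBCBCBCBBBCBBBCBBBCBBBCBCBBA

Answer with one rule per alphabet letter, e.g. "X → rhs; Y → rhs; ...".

A->BA, B->CB, C->BB

  step 0 ⇒ step 1: BBCA ⇒ CB·CB·BB·BA
    A ↦ BA
    B ↦ CB
    C ↦ BB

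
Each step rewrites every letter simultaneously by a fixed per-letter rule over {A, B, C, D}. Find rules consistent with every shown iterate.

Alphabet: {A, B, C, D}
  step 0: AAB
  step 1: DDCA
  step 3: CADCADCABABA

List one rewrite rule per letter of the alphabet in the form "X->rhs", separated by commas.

A->D, B->CA, C->BD, D->BA

  step 0 ⇒ step 1: AAB ⇒ D·D·CA
    A ↦ D
    B ↦ CA
    C ↦ BD  (constrained at step 1)
    D ↦ BA  (constrained at step 1)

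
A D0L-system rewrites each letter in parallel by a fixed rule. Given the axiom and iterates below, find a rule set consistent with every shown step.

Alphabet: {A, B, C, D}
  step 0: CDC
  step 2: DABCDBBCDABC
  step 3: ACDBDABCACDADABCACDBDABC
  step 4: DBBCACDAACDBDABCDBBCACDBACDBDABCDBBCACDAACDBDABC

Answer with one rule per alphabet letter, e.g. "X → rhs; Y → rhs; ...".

  step 3 ⇒ step 4: ACDBDABCACDADABCACDBDABC ⇒ DB·BC·AC·DA·AC·DB·DA·BC·DB·BC·AC·DB·AC·DB·DA·BC·DB·BC·AC·DA·AC·DB·DA·BC
    A ↦ DB
    B ↦ DA
    C ↦ BC
    D ↦ AC

A->DB, B->DA, C->BC, D->AC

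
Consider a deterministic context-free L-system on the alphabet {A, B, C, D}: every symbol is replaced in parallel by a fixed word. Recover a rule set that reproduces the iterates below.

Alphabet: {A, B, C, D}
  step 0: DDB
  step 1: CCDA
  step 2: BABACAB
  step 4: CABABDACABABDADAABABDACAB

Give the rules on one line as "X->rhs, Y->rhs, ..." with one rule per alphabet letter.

  step 1 ⇒ step 2: CCDA ⇒ BA·BA·C·AB
    A ↦ AB
    C ↦ BA
    D ↦ C
  step 0 ⇒ step 1: DDB ⇒ C·C·DA
    B ↦ DA

A->AB, B->DA, C->BA, D->C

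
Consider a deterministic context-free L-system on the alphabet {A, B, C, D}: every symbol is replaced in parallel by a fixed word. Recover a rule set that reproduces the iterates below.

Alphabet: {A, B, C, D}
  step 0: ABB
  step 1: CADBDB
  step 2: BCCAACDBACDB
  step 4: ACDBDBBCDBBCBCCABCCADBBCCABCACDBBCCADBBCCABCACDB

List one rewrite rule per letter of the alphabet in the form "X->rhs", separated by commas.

A->CA, B->DB, C->BC, D->AC

  step 1 ⇒ step 2: CADBDB ⇒ BC·CA·AC·DB·AC·DB
    A ↦ CA
    B ↦ DB
    C ↦ BC
    D ↦ AC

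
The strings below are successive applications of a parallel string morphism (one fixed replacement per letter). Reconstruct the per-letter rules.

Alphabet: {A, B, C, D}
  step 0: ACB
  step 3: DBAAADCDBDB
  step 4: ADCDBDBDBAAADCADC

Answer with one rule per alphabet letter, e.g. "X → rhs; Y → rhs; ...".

  step 3 ⇒ step 4: DBAAADCDBDB ⇒ A·DC·DB·DB·DB·A·A·A·DC·A·DC
    A ↦ DB
    B ↦ DC
    C ↦ A
    D ↦ A

A->DB, B->DC, C->A, D->A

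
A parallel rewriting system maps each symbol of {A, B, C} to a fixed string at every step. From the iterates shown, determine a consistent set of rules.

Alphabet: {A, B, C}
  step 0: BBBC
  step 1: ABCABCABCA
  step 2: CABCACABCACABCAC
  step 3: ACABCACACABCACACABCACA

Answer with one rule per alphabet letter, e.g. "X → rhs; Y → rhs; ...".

  step 2 ⇒ step 3: CABCACABCACABCAC ⇒ A·C·ABC·A·C·A·C·ABC·A·C·A·C·ABC·A·C·A
    A ↦ C
    B ↦ ABC
    C ↦ A

A->C, B->ABC, C->A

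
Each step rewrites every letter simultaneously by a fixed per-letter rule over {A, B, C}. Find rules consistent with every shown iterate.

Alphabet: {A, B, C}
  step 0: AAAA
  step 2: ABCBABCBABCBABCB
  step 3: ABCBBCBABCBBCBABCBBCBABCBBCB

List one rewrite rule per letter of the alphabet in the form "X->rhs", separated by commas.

  step 2 ⇒ step 3: ABCBABCBABCBABCB ⇒ AB·CB·B·CB·AB·CB·B·CB·AB·CB·B·CB·AB·CB·B·CB
    A ↦ AB
    B ↦ CB
    C ↦ B

A->AB, B->CB, C->B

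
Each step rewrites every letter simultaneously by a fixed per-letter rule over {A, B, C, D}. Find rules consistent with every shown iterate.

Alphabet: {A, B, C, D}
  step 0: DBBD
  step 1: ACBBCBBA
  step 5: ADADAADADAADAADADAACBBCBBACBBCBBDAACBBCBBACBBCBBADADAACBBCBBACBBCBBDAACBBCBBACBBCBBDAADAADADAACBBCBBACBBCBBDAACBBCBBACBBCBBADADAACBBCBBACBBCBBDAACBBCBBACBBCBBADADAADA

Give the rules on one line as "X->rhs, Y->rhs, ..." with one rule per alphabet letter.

A->DA, B->CBB, C->A, D->A

  step 0 ⇒ step 1: DBBD ⇒ A·CBB·CBB·A
    B ↦ CBB
    D ↦ A
    A ↦ DA  (constrained at step 1)
    C ↦ A  (constrained at step 1)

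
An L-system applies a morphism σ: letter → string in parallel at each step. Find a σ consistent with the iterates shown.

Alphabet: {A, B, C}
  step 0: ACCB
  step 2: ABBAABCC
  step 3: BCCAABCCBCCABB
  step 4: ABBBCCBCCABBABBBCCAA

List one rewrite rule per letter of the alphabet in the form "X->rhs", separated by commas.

  step 3 ⇒ step 4: BCCAABCCBCCABB ⇒ A·B·B·BCC·BCC·A·B·B·A·B·B·BCC·A·A
    A ↦ BCC
    B ↦ A
    C ↦ B

A->BCC, B->A, C->B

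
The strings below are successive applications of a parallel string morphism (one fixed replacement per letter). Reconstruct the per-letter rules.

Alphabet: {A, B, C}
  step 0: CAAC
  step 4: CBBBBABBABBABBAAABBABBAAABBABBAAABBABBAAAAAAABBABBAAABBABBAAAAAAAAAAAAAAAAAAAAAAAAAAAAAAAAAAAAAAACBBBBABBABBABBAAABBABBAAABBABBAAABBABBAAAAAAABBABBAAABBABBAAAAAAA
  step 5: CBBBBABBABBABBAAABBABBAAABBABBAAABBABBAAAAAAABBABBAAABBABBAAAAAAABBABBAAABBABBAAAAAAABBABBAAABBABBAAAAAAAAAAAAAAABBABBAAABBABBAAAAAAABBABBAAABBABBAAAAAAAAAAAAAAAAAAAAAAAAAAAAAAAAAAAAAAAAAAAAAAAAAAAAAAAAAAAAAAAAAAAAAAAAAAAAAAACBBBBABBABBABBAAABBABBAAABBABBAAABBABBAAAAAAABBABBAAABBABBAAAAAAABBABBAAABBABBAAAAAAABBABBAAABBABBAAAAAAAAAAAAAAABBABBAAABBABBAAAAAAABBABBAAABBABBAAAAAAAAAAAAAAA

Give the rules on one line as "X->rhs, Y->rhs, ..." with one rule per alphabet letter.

A->AA, B->BBA, C->CBB

  step 4 ⇒ step 5: CBBBBABBABBABBAAABBABBAAABBABBAAABBABBAAAAAAABBABBAAABBABBAAAAAAAAAAAAAAAAAAAAAAAAAAAAAAAAAAAAAAACBBBBABBABBABBAAABBABBAAABBABBAAABBABBAAAAAAABBABBAAABBABBAAAAAAA ⇒ CBB·BBA·BBA·BBA·BBA·AA·BBA·BBA·AA·BBA·BBA·AA·BBA·BBA·AA·AA·AA·BBA·BBA·AA·BBA·BBA·AA·AA·AA·BBA·BBA·AA·BBA·BBA·AA·AA·AA·BBA·BBA·AA·BBA·BBA·AA·AA·AA·AA·AA·AA·AA·BBA·BBA·AA·BBA·BBA·AA·AA·AA·BBA·BBA·AA·BBA·BBA·AA·AA·AA·AA·AA·AA·AA·AA·AA·AA·AA·AA·AA·AA·AA·AA·AA·AA·AA·AA·AA·AA·AA·AA·AA·AA·AA·AA·AA·AA·AA·AA·AA·AA·AA·AA·AA·AA·AA·CBB·BBA·BBA·BBA·BBA·AA·BBA·BBA·AA·BBA·BBA·AA·BBA·BBA·AA·AA·AA·BBA·BBA·AA·BBA·BBA·AA·AA·AA·BBA·BBA·AA·BBA·BBA·AA·AA·AA·BBA·BBA·AA·BBA·BBA·AA·AA·AA·AA·AA·AA·AA·BBA·BBA·AA·BBA·BBA·AA·AA·AA·BBA·BBA·AA·BBA·BBA·AA·AA·AA·AA·AA·AA·AA
    A ↦ AA
    B ↦ BBA
    C ↦ CBB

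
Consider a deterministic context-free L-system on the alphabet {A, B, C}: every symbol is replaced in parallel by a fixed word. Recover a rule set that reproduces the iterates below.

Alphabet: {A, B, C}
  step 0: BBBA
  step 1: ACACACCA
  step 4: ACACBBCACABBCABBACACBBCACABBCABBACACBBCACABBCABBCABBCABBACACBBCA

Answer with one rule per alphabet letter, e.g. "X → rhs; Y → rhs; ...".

  step 0 ⇒ step 1: BBBA ⇒ AC·AC·AC·CA
    A ↦ CA
    B ↦ AC
    C ↦ BB  (constrained at step 1)

A->CA, B->AC, C->BB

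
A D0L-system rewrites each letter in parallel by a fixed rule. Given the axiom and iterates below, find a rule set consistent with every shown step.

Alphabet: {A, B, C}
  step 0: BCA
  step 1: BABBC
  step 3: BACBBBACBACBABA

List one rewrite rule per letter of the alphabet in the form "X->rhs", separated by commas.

  step 0 ⇒ step 1: BCA ⇒ BA·BB·C
    A ↦ C
    B ↦ BA
    C ↦ BB

A->C, B->BA, C->BB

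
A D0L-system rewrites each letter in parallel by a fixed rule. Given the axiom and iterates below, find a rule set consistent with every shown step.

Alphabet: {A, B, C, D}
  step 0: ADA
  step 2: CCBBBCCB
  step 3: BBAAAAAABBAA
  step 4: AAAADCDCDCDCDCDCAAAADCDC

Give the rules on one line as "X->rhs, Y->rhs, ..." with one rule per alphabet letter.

A->DC, B->AA, C->B, D->CC

  step 3 ⇒ step 4: BBAAAAAABBAA ⇒ AA·AA·DC·DC·DC·DC·DC·DC·AA·AA·DC·DC
    A ↦ DC
    B ↦ AA
  step 2 ⇒ step 3: CCBBBCCB ⇒ B·B·AA·AA·AA·B·B·AA
    C ↦ B
    D ↦ CC  (constrained at step 0)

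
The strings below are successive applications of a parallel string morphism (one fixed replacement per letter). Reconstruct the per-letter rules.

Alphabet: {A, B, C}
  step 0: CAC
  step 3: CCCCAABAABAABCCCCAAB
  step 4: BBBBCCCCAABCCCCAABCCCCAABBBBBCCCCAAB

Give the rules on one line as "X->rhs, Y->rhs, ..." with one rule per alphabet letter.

A->CC, B->AAB, C->B

  step 3 ⇒ step 4: CCCCAABAABAABCCCCAAB ⇒ B·B·B·B·CC·CC·AAB·CC·CC·AAB·CC·CC·AAB·B·B·B·B·CC·CC·AAB
    A ↦ CC
    B ↦ AAB
    C ↦ B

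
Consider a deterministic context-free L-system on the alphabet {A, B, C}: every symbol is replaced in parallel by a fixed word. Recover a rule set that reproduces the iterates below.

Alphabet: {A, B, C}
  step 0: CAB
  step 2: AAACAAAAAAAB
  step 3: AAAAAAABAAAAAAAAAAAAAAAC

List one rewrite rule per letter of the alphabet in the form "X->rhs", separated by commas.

  step 2 ⇒ step 3: AAACAAAAAAAB ⇒ AA·AA·AA·AB·AA·AA·AA·AA·AA·AA·AA·AC
    A ↦ AA
    B ↦ AC
    C ↦ AB

A->AA, B->AC, C->AB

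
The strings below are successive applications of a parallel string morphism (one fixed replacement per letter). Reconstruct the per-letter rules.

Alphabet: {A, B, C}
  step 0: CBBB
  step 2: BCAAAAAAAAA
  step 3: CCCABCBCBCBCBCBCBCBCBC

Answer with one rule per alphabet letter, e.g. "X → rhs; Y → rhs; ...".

  step 2 ⇒ step 3: BCAAAAAAAAA ⇒ CCC·A·BC·BC·BC·BC·BC·BC·BC·BC·BC
    A ↦ BC
    B ↦ CCC
    C ↦ A

A->BC, B->CCC, C->A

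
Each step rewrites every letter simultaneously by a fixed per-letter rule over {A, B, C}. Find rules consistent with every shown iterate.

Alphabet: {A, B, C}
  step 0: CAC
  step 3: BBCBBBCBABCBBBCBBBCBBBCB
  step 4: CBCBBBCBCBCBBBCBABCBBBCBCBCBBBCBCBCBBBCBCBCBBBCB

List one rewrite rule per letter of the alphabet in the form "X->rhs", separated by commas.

  step 3 ⇒ step 4: BBCBBBCBABCBBBCBBBCBBBCB ⇒ CB·CB·BB·CB·CB·CB·BB·CB·AB·CB·BB·CB·CB·CB·BB·CB·CB·CB·BB·CB·CB·CB·BB·CB
    A ↦ AB
    B ↦ CB
    C ↦ BB

A->AB, B->CB, C->BB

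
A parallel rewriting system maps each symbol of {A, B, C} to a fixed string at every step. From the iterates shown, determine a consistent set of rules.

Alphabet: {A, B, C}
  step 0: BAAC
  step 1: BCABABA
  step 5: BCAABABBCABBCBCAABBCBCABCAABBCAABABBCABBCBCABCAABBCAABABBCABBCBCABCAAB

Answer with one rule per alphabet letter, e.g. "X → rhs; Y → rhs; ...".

  step 0 ⇒ step 1: BAAC ⇒ BC·AB·AB·A
    A ↦ AB
    B ↦ BC
    C ↦ A

A->AB, B->BC, C->A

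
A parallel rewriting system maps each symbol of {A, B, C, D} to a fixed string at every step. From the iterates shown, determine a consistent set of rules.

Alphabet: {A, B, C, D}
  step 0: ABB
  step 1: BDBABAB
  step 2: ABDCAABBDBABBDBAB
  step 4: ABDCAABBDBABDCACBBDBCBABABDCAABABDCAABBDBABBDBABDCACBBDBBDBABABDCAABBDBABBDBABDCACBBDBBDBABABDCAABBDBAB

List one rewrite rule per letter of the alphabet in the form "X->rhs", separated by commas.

  step 1 ⇒ step 2: BDBABAB ⇒ AB·DCA·AB·BDB·AB·BDB·AB
    A ↦ BDB
    B ↦ AB
    D ↦ DCA
    C ↦ CB  (constrained at step 2)

A->BDB, B->AB, C->CB, D->DCA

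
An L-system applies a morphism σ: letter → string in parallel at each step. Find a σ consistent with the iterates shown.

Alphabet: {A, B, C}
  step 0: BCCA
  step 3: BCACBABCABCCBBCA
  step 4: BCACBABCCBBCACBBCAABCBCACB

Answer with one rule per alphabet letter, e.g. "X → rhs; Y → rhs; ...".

  step 3 ⇒ step 4: BCACBABCABCCBBCA ⇒ BC·A·CB·A·BC·CB·BC·A·CB·BC·A·A·BC·BC·A·CB
    A ↦ CB
    B ↦ BC
    C ↦ A

A->CB, B->BC, C->A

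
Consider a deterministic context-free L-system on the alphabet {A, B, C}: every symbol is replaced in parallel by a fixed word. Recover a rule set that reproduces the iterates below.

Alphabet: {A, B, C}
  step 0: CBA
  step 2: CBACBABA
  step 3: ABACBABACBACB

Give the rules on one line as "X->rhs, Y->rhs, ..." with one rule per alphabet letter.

  step 2 ⇒ step 3: CBACBABA ⇒ AB·A·CB·AB·A·CB·A·CB
    A ↦ CB
    B ↦ A
    C ↦ AB

A->CB, B->A, C->AB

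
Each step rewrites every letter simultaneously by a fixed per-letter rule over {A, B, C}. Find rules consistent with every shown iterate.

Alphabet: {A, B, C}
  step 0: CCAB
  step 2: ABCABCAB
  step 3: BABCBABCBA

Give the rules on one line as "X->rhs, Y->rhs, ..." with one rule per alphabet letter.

A->B, B->A, C->BC

  step 2 ⇒ step 3: ABCABCAB ⇒ B·A·BC·B·A·BC·B·A
    A ↦ B
    B ↦ A
    C ↦ BC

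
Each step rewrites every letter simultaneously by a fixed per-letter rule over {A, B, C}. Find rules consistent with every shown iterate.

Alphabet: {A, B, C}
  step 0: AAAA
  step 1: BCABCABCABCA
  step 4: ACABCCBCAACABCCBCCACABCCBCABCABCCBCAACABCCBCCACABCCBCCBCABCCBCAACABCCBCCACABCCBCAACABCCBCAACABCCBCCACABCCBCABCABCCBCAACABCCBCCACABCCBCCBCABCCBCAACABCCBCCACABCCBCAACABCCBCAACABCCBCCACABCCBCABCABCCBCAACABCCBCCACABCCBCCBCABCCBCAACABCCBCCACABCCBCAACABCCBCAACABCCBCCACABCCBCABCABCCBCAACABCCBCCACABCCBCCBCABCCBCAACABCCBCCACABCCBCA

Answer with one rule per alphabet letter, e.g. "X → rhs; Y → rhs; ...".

A->BCA, B->ACA, C->BCC

  step 0 ⇒ step 1: AAAA ⇒ BCA·BCA·BCA·BCA
    A ↦ BCA
    B ↦ ACA  (constrained at step 1)
    C ↦ BCC  (constrained at step 1)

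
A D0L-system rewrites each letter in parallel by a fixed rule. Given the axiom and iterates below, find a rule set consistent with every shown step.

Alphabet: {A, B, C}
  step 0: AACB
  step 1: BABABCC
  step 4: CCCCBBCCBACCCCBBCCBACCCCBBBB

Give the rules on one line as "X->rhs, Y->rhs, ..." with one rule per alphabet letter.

  step 0 ⇒ step 1: AACB ⇒ BA·BA·B·CC
    A ↦ BA
    B ↦ CC
    C ↦ B

A->BA, B->CC, C->B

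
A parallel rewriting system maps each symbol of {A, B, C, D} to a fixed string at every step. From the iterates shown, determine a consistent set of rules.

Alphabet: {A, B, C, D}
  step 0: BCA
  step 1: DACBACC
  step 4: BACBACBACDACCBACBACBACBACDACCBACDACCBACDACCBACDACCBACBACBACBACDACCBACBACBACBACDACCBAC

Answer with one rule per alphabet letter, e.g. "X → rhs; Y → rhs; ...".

A->C, B->DAC, C->BAC, D->BA

  step 0 ⇒ step 1: BCA ⇒ DAC·BAC·C
    A ↦ C
    B ↦ DAC
    C ↦ BAC
    D ↦ BA  (constrained at step 1)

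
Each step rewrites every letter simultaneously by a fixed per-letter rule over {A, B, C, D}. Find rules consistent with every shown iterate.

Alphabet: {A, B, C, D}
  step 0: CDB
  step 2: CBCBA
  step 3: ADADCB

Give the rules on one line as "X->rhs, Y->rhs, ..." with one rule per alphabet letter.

A->CB, B->D, C->A, D->A

  step 2 ⇒ step 3: CBCBA ⇒ A·D·A·D·CB
    A ↦ CB
    B ↦ D
    C ↦ A
    D ↦ A  (constrained at step 0)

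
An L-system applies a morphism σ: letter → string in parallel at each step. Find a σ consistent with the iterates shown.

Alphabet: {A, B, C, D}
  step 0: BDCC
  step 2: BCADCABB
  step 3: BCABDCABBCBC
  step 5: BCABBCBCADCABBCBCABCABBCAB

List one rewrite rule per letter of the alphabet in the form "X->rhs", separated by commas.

A->B, B->BC, C->A, D->DC

  step 2 ⇒ step 3: BCADCABB ⇒ BC·A·B·DC·A·B·BC·BC
    A ↦ B
    B ↦ BC
    C ↦ A
    D ↦ DC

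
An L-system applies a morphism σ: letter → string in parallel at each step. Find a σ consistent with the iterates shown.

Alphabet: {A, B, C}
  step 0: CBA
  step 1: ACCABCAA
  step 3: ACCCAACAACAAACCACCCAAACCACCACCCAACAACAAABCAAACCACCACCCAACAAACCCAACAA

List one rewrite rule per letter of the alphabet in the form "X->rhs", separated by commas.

  step 0 ⇒ step 1: CBA ⇒ ACC·AB·CAA
    A ↦ CAA
    B ↦ AB
    C ↦ ACC

A->CAA, B->AB, C->ACC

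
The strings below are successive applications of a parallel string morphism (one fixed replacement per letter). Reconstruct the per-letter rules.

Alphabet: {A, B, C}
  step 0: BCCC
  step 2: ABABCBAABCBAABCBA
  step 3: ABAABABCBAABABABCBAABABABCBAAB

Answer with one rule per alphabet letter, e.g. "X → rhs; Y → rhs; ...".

  step 2 ⇒ step 3: ABABCBAABCBAABCBA ⇒ AB·A·AB·A·BCB·A·AB·AB·A·BCB·A·AB·AB·A·BCB·A·AB
    A ↦ AB
    B ↦ A
    C ↦ BCB

A->AB, B->A, C->BCB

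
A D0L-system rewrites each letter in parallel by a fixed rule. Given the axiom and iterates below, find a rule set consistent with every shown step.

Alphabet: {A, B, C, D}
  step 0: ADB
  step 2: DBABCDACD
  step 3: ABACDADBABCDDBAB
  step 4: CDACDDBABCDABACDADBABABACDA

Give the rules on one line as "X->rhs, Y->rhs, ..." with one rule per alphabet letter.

  step 3 ⇒ step 4: ABACDADBABCDDBAB ⇒ CD·A·CD·DB·AB·CD·AB·A·CD·A·DB·AB·AB·A·CD·A
    A ↦ CD
    B ↦ A
    C ↦ DB
    D ↦ AB

A->CD, B->A, C->DB, D->AB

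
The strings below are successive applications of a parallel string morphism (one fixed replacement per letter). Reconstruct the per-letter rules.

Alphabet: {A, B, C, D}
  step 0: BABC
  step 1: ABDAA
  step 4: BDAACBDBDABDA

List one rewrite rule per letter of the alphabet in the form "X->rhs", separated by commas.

  step 0 ⇒ step 1: BABC ⇒ A·BD·A·A
    A ↦ BD
    B ↦ A
    C ↦ A
    D ↦ C  (constrained at step 1)

A->BD, B->A, C->A, D->C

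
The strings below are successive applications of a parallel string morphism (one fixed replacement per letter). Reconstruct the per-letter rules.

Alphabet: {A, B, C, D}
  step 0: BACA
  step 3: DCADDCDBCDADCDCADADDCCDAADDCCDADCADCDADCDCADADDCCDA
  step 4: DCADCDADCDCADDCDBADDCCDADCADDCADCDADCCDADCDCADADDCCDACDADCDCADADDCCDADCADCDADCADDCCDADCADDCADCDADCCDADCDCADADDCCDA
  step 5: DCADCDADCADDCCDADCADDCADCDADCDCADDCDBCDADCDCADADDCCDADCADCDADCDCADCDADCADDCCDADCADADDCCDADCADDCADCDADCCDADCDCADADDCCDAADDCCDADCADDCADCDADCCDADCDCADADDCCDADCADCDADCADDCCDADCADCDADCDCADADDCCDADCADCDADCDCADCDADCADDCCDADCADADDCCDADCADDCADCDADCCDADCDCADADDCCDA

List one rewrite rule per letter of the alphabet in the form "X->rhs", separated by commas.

  step 4 ⇒ step 5: DCADCDADCDCADDCDBADDCCDADCADDCADCDADCCDADCDCADADDCCDACDADCDCADADDCCDADCADCDADCADDCCDADCADDCADCDADCCDADCDCADADDCCDA ⇒ DC·AD·CDA·DC·AD·DC·CDA·DC·AD·DC·AD·CDA·DC·DC·AD·DC·DB·CDA·DC·DC·AD·AD·DC·CDA·DC·AD·CDA·DC·DC·AD·CDA·DC·AD·DC·CDA·DC·AD·AD·DC·CDA·DC·AD·DC·AD·CDA·DC·CDA·DC·DC·AD·AD·DC·CDA·AD·DC·CDA·DC·AD·DC·AD·CDA·DC·CDA·DC·DC·AD·AD·DC·CDA·DC·AD·CDA·DC·AD·DC·CDA·DC·AD·CDA·DC·DC·AD·AD·DC·CDA·DC·AD·CDA·DC·DC·AD·CDA·DC·AD·DC·CDA·DC·AD·AD·DC·CDA·DC·AD·DC·AD·CDA·DC·CDA·DC·DC·AD·AD·DC·CDA
    A ↦ CDA
    B ↦ DB
    C ↦ AD
    D ↦ DC

A->CDA, B->DB, C->AD, D->DC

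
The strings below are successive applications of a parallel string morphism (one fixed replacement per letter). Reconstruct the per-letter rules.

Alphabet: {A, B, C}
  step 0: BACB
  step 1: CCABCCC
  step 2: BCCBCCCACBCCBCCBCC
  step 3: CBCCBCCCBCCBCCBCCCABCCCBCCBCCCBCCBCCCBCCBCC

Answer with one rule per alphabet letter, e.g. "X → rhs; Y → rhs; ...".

  step 2 ⇒ step 3: BCCBCCCACBCCBCCBCC ⇒ C·BCC·BCC·C·BCC·BCC·BCC·CA·BCC·C·BCC·BCC·C·BCC·BCC·C·BCC·BCC
    A ↦ CA
    B ↦ C
    C ↦ BCC

A->CA, B->C, C->BCC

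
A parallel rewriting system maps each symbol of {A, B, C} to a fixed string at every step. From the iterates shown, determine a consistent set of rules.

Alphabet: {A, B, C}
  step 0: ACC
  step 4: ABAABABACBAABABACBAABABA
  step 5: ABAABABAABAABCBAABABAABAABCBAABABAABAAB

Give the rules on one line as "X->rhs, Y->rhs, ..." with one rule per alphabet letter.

A->AB, B->A, C->CB

  step 4 ⇒ step 5: ABAABABACBAABABACBAABABA ⇒ AB·A·AB·AB·A·AB·A·AB·CB·A·AB·AB·A·AB·A·AB·CB·A·AB·AB·A·AB·A·AB
    A ↦ AB
    B ↦ A
    C ↦ CB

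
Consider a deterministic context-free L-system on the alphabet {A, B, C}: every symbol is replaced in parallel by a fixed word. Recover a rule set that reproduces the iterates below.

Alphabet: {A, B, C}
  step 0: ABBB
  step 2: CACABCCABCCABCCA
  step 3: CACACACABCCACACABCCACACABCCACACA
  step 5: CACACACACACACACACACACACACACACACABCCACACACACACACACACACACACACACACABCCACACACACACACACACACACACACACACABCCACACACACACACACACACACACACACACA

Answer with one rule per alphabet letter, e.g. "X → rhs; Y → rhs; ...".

A->CA, B->BC, C->CA

  step 2 ⇒ step 3: CACABCCABCCABCCA ⇒ CA·CA·CA·CA·BC·CA·CA·CA·BC·CA·CA·CA·BC·CA·CA·CA
    A ↦ CA
    B ↦ BC
    C ↦ CA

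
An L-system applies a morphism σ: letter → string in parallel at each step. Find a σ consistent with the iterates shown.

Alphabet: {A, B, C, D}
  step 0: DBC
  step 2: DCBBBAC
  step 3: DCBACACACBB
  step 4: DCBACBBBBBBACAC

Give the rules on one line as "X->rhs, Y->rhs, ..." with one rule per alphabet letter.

  step 3 ⇒ step 4: DCBACACACBB ⇒ DC·B·AC·B·B·B·B·B·B·AC·AC
    A ↦ B
    B ↦ AC
    C ↦ B
    D ↦ DC

A->B, B->AC, C->B, D->DC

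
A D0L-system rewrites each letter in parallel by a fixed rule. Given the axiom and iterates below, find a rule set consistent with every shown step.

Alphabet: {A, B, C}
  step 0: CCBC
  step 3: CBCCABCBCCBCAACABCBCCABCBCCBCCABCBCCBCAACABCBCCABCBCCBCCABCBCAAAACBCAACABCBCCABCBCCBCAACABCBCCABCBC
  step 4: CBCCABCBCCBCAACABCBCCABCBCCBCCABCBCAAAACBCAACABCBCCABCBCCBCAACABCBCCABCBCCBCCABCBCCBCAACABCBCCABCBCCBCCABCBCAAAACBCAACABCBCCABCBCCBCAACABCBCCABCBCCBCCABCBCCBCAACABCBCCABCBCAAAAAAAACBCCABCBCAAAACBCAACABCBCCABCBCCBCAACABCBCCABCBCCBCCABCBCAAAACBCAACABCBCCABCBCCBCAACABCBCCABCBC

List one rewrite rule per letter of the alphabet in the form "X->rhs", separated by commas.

A->AA, B->CAB, C->CBC

  step 3 ⇒ step 4: CBCCABCBCCBCAACABCBCCABCBCCBCCABCBCCBCAACABCBCCABCBCCBCCABCBCAAAACBCAACABCBCCABCBCCBCAACABCBCCABCBC ⇒ CBC·CAB·CBC·CBC·AA·CAB·CBC·CAB·CBC·CBC·CAB·CBC·AA·AA·CBC·AA·CAB·CBC·CAB·CBC·CBC·AA·CAB·CBC·CAB·CBC·CBC·CAB·CBC·CBC·AA·CAB·CBC·CAB·CBC·CBC·CAB·CBC·AA·AA·CBC·AA·CAB·CBC·CAB·CBC·CBC·AA·CAB·CBC·CAB·CBC·CBC·CAB·CBC·CBC·AA·CAB·CBC·CAB·CBC·AA·AA·AA·AA·CBC·CAB·CBC·AA·AA·CBC·AA·CAB·CBC·CAB·CBC·CBC·AA·CAB·CBC·CAB·CBC·CBC·CAB·CBC·AA·AA·CBC·AA·CAB·CBC·CAB·CBC·CBC·AA·CAB·CBC·CAB·CBC
    A ↦ AA
    B ↦ CAB
    C ↦ CBC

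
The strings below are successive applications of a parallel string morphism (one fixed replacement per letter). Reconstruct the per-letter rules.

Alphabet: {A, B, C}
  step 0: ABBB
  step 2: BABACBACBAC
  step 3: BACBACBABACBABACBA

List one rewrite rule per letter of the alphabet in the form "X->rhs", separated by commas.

A->C, B->BA, C->BA

  step 2 ⇒ step 3: BABACBACBAC ⇒ BA·C·BA·C·BA·BA·C·BA·BA·C·BA
    A ↦ C
    B ↦ BA
    C ↦ BA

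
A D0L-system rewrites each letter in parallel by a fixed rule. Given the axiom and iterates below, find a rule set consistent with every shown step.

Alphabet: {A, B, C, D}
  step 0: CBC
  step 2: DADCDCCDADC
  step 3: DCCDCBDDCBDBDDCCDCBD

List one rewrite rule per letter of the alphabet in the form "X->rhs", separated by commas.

A->C, B->DA, C->BD, D->DC

  step 2 ⇒ step 3: DADCDCCDADC ⇒ DC·C·DC·BD·DC·BD·BD·DC·C·DC·BD
    A ↦ C
    C ↦ BD
    D ↦ DC
    B ↦ DA  (constrained at step 0)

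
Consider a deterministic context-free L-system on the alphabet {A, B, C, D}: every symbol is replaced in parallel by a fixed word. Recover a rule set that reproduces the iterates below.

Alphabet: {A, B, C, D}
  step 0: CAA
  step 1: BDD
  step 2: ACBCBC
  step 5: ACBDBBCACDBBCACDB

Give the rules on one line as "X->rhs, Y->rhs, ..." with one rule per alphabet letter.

A->D, B->AC, C->B, D->BC

  step 1 ⇒ step 2: BDD ⇒ AC·BC·BC
    B ↦ AC
    D ↦ BC
  step 0 ⇒ step 1: CAA ⇒ B·D·D
    A ↦ D
  step 0 ⇒ step 1: CAA ⇒ B·D·D
    C ↦ B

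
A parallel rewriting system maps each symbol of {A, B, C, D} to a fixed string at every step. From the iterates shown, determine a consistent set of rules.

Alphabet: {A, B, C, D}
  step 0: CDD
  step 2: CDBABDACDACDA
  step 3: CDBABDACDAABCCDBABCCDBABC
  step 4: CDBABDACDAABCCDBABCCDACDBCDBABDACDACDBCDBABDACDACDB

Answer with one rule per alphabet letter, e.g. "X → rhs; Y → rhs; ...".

A->C, B->DA, C->CDB, D->AB

  step 3 ⇒ step 4: CDBABDACDAABCCDBABCCDBABC ⇒ CDB·AB·DA·C·DA·AB·C·CDB·AB·C·C·DA·CDB·CDB·AB·DA·C·DA·CDB·CDB·AB·DA·C·DA·CDB
    A ↦ C
    B ↦ DA
    C ↦ CDB
    D ↦ AB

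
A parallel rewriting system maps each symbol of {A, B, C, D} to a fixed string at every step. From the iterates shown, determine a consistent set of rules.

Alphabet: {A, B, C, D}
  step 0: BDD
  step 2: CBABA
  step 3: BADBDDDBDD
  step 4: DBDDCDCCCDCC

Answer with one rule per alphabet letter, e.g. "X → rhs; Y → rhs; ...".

A->BDD, B->D, C->BA, D->C

  step 3 ⇒ step 4: BADBDDDBDD ⇒ D·BDD·C·D·C·C·C·D·C·C
    A ↦ BDD
    B ↦ D
    D ↦ C
  step 2 ⇒ step 3: CBABA ⇒ BA·D·BDD·D·BDD
    C ↦ BA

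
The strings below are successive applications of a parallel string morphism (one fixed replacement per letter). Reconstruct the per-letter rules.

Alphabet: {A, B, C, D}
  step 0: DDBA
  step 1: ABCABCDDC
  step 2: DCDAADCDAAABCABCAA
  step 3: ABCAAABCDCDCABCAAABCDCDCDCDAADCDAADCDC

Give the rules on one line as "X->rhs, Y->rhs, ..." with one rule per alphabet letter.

  step 2 ⇒ step 3: DCDAADCDAAABCABCAA ⇒ ABC·AA·ABC·DC·DC·ABC·AA·ABC·DC·DC·DC·D·AA·DC·D·AA·DC·DC
    A ↦ DC
    B ↦ D
    C ↦ AA
    D ↦ ABC

A->DC, B->D, C->AA, D->ABC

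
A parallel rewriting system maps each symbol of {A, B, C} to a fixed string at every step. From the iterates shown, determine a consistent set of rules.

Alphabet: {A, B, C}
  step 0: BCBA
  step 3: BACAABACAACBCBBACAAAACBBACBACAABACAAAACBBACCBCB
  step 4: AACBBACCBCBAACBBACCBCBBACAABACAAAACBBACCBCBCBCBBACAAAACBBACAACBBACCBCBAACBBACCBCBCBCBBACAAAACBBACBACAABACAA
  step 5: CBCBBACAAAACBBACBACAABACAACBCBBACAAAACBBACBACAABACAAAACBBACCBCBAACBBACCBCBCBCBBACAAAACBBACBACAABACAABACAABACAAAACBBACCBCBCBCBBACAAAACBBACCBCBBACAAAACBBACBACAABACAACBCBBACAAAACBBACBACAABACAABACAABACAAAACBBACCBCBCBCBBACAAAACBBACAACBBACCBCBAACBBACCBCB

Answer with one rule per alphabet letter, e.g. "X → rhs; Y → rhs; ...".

A->CB, B->AA, C->BAC

  step 4 ⇒ step 5: AACBBACCBCBAACBBACCBCBBACAABACAAAACBBACCBCBCBCBBACAAAACBBACAACBBACCBCBAACBBACCBCBCBCBBACAAAACBBACBACAABACAA ⇒ CB·CB·BAC·AA·AA·CB·BAC·BAC·AA·BAC·AA·CB·CB·BAC·AA·AA·CB·BAC·BAC·AA·BAC·AA·AA·CB·BAC·CB·CB·AA·CB·BAC·CB·CB·CB·CB·BAC·AA·AA·CB·BAC·BAC·AA·BAC·AA·BAC·AA·BAC·AA·AA·CB·BAC·CB·CB·CB·CB·BAC·AA·AA·CB·BAC·CB·CB·BAC·AA·AA·CB·BAC·BAC·AA·BAC·AA·CB·CB·BAC·AA·AA·CB·BAC·BAC·AA·BAC·AA·BAC·AA·BAC·AA·AA·CB·BAC·CB·CB·CB·CB·BAC·AA·AA·CB·BAC·AA·CB·BAC·CB·CB·AA·CB·BAC·CB·CB
    A ↦ CB
    B ↦ AA
    C ↦ BAC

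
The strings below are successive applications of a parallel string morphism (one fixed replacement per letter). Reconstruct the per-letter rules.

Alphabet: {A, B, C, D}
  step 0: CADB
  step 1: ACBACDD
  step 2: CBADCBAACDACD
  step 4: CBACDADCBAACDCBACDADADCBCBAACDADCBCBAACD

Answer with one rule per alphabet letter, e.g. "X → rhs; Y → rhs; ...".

A->CB, B->D, C->A, D->ACD

  step 1 ⇒ step 2: ACBACDD ⇒ CB·A·D·CB·A·ACD·ACD
    A ↦ CB
    B ↦ D
    C ↦ A
    D ↦ ACD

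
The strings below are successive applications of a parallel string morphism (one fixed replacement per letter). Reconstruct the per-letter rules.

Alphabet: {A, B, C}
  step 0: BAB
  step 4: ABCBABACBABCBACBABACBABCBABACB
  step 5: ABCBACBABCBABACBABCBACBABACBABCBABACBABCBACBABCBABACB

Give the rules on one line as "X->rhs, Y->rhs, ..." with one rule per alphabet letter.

A->AB, B->CB, C->A

  step 4 ⇒ step 5: ABCBABACBABCBACBABACBABCBABACB ⇒ AB·CB·A·CB·AB·CB·AB·A·CB·AB·CB·A·CB·AB·A·CB·AB·CB·AB·A·CB·AB·CB·A·CB·AB·CB·AB·A·CB
    A ↦ AB
    B ↦ CB
    C ↦ A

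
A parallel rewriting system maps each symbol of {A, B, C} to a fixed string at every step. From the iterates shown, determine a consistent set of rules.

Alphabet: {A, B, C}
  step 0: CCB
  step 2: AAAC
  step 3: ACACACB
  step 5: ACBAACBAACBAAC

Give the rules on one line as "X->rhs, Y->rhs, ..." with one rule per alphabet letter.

  step 2 ⇒ step 3: AAAC ⇒ AC·AC·AC·B
    A ↦ AC
    C ↦ B
    B ↦ A  (constrained at step 0)

A->AC, B->A, C->B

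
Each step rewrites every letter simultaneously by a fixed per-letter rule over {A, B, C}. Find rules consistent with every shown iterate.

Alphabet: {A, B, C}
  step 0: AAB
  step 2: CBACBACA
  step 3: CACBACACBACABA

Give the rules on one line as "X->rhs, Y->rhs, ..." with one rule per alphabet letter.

A->BA, B->C, C->CA

  step 2 ⇒ step 3: CBACBACA ⇒ CA·C·BA·CA·C·BA·CA·BA
    A ↦ BA
    B ↦ C
    C ↦ CA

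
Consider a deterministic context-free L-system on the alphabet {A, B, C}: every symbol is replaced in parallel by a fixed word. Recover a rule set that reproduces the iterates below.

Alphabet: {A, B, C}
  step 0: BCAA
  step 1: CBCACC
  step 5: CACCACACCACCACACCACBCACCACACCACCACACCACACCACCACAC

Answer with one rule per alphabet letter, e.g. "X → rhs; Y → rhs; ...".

A->C, B->CB, C->CA

  step 0 ⇒ step 1: BCAA ⇒ CB·CA·C·C
    A ↦ C
    B ↦ CB
    C ↦ CA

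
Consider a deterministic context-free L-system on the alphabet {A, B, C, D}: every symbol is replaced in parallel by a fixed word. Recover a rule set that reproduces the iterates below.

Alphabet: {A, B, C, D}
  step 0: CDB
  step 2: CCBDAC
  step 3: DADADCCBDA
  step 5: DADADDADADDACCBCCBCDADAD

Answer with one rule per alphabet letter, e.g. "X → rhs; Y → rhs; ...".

  step 2 ⇒ step 3: CCBDAC ⇒ DA·DA·D·C·CB·DA
    A ↦ CB
    B ↦ D
    C ↦ DA
    D ↦ C

A->CB, B->D, C->DA, D->C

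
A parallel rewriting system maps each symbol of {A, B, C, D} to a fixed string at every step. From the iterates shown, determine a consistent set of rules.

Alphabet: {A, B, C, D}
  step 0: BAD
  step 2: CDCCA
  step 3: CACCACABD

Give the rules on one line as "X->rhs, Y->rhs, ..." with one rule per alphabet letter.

A->BD, B->D, C->CA, D->C

  step 2 ⇒ step 3: CDCCA ⇒ CA·C·CA·CA·BD
    A ↦ BD
    C ↦ CA
    D ↦ C
    B ↦ D  (constrained at step 0)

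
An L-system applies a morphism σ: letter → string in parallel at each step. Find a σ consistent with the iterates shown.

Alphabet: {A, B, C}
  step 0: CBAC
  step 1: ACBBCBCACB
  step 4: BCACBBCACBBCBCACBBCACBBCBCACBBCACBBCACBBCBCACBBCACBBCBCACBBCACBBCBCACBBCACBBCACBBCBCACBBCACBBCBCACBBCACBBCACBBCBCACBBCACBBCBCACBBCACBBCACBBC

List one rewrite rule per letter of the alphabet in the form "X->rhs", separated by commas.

A->BC, B->BC, C->ACB

  step 0 ⇒ step 1: CBAC ⇒ ACB·BC·BC·ACB
    A ↦ BC
    B ↦ BC
    C ↦ ACB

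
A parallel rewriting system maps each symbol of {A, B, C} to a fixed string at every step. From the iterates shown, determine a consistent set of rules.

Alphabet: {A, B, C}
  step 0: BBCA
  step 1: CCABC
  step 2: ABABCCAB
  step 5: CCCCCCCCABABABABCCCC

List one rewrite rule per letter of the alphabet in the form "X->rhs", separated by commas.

A->C, B->C, C->AB

  step 1 ⇒ step 2: CCABC ⇒ AB·AB·C·C·AB
    A ↦ C
    B ↦ C
    C ↦ AB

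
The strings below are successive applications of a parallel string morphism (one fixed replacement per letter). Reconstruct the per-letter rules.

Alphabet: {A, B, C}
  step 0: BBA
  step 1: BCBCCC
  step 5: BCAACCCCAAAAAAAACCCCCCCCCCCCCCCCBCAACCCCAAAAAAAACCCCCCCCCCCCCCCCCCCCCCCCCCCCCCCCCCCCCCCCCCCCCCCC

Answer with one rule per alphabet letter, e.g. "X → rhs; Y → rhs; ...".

A->CC, B->BC, C->AA

  step 0 ⇒ step 1: BBA ⇒ BC·BC·CC
    A ↦ CC
    B ↦ BC
    C ↦ AA  (constrained at step 1)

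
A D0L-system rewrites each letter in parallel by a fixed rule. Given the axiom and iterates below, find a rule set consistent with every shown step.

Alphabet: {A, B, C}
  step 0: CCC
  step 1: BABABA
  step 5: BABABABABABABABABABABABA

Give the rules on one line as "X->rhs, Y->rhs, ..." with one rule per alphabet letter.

A->C, B->C, C->BA

  step 0 ⇒ step 1: CCC ⇒ BA·BA·BA
    C ↦ BA
    A ↦ C  (constrained at step 1)
    B ↦ C  (constrained at step 1)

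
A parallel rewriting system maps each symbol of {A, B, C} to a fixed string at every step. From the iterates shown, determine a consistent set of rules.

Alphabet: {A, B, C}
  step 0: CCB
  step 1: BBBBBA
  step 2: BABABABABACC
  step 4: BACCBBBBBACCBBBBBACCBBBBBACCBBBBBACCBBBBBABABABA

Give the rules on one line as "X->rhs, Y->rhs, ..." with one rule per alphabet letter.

A->CC, B->BA, C->BB

  step 1 ⇒ step 2: BBBBBA ⇒ BA·BA·BA·BA·BA·CC
    A ↦ CC
    B ↦ BA
  step 0 ⇒ step 1: CCB ⇒ BB·BB·BA
    C ↦ BB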